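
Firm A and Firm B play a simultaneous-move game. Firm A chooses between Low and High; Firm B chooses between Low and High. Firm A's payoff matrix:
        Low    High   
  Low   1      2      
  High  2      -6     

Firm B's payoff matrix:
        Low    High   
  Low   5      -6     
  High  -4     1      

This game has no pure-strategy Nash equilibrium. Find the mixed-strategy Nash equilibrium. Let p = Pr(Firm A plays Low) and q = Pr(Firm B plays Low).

Set Firm B's expected payoff from Low equal to that from High:
  Firm B's payoff to Low: p·5 + (1−p)·(-4) = 9p - 4
  Firm B's payoff to High: p·(-6) + (1−p)·1 = -7p + 1
  9p - 4 = -7p + 1  ⇒  16p = 5  ⇒  p = 5/16.
Set Firm A's expected payoff from Low equal to that from High:
  Firm A's expected payoff from Low: q·1 + (1−q)·2 = -q + 2
  Firm A's expected payoff from High: q·2 + (1−q)·(-6) = 8q - 6
  -q + 2 = 8q - 6  ⇒  -9q = -8  ⇒  q = 8/9.

p = 5/16, q = 8/9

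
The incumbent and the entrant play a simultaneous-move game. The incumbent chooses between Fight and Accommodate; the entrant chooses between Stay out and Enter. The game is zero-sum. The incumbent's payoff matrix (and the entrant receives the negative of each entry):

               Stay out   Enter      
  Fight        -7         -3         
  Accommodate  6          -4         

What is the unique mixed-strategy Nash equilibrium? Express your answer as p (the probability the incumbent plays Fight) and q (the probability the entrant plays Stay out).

p = 5/7, q = 1/14

The entrant's indifference between Stay out and Enter determines the incumbent's mixing probability p:
  the entrant's expected payoff from Stay out: p·7 + (1−p)·(-6) = 13p - 6
  the entrant's expected payoff from Enter: p·3 + (1−p)·4 = -p + 4
  13p - 6 = -p + 4  ⇒  14p = 10  ⇒  p = 5/7.
Set the incumbent's expected payoff from Fight equal to that from Accommodate:
  the incumbent's payoff to Fight: q·(-7) + (1−q)·(-3) = -4q - 3
  the incumbent's payoff to Accommodate: q·6 + (1−q)·(-4) = 10q - 4
  -4q - 3 = 10q - 4  ⇒  -14q = -1  ⇒  q = 1/14.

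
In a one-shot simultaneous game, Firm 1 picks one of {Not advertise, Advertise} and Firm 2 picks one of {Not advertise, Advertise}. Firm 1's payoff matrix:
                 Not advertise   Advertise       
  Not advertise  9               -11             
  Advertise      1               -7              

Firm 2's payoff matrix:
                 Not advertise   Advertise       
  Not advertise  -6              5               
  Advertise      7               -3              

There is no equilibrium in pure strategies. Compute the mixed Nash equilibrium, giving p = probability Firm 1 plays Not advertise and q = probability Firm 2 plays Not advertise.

p = 10/21, q = 1/3

For Firm 2 to be willing to mix, Firm 2 must be indifferent between Not advertise and Advertise, which pins down Firm 1's mix.
  Firm 2's expected payoff from Not advertise: p·(-6) + (1−p)·7 = -13p + 7
  Firm 2's expected payoff from Advertise: p·5 + (1−p)·(-3) = 8p - 3
  -13p + 7 = 8p - 3  ⇒  -21p = -10  ⇒  p = 10/21.
Firm 2's mix must leave Firm 1 indifferent between Not advertise and Advertise.
  Firm 1's expected payoff from Not advertise: q·9 + (1−q)·(-11) = 20q - 11
  Firm 1's expected payoff from Advertise: q·1 + (1−q)·(-7) = 8q - 7
  20q - 11 = 8q - 7  ⇒  12q = 4  ⇒  q = 1/3.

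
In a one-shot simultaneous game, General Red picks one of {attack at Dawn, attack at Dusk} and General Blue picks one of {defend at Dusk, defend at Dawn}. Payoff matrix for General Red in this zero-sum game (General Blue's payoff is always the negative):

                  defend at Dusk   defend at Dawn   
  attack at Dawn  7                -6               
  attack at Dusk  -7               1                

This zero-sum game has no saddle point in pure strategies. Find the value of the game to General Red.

In a mixed equilibrium General Red is indifferent between attack at Dawn and attack at Dusk; this condition fixes q.
  General Red's payoff from attack at Dawn: q·7 + (1−q)·(-6) = 13q - 6
  General Red's payoff from attack at Dusk: q·(-7) + (1−q)·1 = -8q + 1
  13q - 6 = -8q + 1  ⇒  21q = 7  ⇒  q = 1/3.
The value is General Red's expected payoff against this mix (using attack at Dawn): (1/3)·7 + (2/3)·(-6) = -5/3.

v = -5/3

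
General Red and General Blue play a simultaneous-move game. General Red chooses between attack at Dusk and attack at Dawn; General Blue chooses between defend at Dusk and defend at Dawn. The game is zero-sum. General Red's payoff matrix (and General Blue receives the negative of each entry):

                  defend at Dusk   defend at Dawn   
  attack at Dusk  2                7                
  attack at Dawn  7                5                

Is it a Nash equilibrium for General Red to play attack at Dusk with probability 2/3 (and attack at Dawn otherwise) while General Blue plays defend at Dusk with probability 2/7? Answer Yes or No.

No

Given General Red's mix p = 2/3, General Blue's payoff from defend at Dusk is -11/3 but from defend at Dawn is -19/3. General Blue strictly prefers defend at Dusk, so General Blue would not mix.
So the proposed profile is not a Nash equilibrium.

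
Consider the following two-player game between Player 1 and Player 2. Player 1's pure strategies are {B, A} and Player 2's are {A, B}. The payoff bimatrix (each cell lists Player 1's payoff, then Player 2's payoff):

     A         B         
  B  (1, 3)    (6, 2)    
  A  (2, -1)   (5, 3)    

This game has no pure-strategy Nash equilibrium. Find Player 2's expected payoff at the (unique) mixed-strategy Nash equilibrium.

Player 1's mix must leave Player 2 indifferent between A and B.
  Player 2's expected payoff from A: p·3 + (1−p)·(-1) = 4p - 1
  Player 2's expected payoff from B: p·2 + (1−p)·3 = -p + 3
  4p - 1 = -p + 3  ⇒  5p = 4  ⇒  p = 4/5.
At equilibrium Player 2 is indifferent across columns, so Player 2's payoff equals the payoff from A: (4/5)·3 + (1/5)·(-1) = 11/5.

11/5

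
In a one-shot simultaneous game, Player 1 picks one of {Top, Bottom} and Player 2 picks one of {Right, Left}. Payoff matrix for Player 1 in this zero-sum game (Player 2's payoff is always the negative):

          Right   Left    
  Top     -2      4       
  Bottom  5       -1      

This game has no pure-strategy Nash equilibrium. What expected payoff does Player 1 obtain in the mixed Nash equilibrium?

3/2

Player 2's mix must leave Player 1 indifferent between Top and Bottom.
  Player 1's payoff from Top: q·(-2) + (1−q)·4 = -6q + 4
  Player 1's payoff from Bottom: q·5 + (1−q)·(-1) = 6q - 1
  -6q + 4 = 6q - 1  ⇒  -12q = -5  ⇒  q = 5/12.
At equilibrium Player 1 is indifferent across rows, so Player 1's payoff equals the payoff from Top: (5/12)·(-2) + (7/12)·4 = 3/2.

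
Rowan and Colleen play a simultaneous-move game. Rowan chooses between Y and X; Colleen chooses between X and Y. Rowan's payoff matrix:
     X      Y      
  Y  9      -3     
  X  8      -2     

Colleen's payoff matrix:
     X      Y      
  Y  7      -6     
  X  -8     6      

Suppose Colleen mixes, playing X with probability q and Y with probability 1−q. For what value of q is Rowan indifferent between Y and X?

Set Rowan's expected payoff from Y equal to that from X:
  Rowan's payoff to Y: q·9 + (1−q)·(-3) = 12q - 3
  Rowan's payoff to X: q·8 + (1−q)·(-2) = 10q - 2
  12q - 3 = 10q - 2  ⇒  2q = 1  ⇒  q = 1/2.

q = 1/2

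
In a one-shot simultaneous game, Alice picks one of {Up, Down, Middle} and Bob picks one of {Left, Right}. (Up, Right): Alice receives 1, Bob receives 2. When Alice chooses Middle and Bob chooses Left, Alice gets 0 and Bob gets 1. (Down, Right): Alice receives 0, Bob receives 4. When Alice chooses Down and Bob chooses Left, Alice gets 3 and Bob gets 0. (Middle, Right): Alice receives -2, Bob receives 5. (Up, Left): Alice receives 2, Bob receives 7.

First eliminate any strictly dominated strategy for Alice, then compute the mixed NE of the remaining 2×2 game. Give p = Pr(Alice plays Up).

p = 4/9

Alice's strategy Middle is strictly dominated by Down: 3 > 0 and 0 > -2. Eliminate Middle.
In a mixed equilibrium Bob is indifferent between Left and Right; this condition fixes p.
  Bob's expected payoff from Left: p·7 + (1−p)·0 = 7p
  Bob's expected payoff from Right: p·2 + (1−p)·4 = -2p + 4
  7p = -2p + 4  ⇒  9p = 4  ⇒  p = 4/9.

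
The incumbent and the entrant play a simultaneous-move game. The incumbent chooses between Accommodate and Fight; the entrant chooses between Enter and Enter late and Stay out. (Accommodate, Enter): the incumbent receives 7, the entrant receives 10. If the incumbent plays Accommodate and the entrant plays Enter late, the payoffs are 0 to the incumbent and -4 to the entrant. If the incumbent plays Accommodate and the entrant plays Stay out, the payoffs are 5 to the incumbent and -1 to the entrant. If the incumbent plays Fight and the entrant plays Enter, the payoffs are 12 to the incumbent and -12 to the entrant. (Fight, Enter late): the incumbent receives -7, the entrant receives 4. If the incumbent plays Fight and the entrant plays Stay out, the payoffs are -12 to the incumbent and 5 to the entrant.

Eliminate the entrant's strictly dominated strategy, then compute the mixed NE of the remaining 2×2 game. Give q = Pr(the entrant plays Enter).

q = 17/22

The entrant's strategy Enter late is strictly dominated by Stay out: -1 > -4 and 5 > 4. Eliminate Enter late.
In a mixed equilibrium the incumbent is indifferent between Accommodate and Fight; this condition fixes q.
  the incumbent's expected payoff from Accommodate: q·7 + (1−q)·5 = 2q + 5
  the incumbent's expected payoff from Fight: q·12 + (1−q)·(-12) = 24q - 12
  2q + 5 = 24q - 12  ⇒  -22q = -17  ⇒  q = 17/22.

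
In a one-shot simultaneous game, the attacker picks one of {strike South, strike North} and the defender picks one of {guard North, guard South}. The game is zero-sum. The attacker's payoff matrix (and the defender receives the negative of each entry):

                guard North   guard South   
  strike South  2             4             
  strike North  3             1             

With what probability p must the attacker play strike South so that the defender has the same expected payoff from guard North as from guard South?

For the defender to be willing to mix, the defender must be indifferent between guard North and guard South, which pins down the attacker's mix.
  the defender's expected payoff from guard North: p·(-2) + (1−p)·(-3) = p - 3
  the defender's expected payoff from guard South: p·(-4) + (1−p)·(-1) = -3p - 1
  p - 3 = -3p - 1  ⇒  4p = 2  ⇒  p = 1/2.

p = 1/2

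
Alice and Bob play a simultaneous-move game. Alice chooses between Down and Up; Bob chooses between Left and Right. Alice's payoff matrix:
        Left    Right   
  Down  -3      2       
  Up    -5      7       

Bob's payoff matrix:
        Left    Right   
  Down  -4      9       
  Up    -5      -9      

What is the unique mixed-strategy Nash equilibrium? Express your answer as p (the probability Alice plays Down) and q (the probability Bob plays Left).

p = 4/17, q = 5/7

Set Bob's expected payoff from Left equal to that from Right:
  Bob's payoff to Left: p·(-4) + (1−p)·(-5) = p - 5
  Bob's payoff to Right: p·9 + (1−p)·(-9) = 18p - 9
  p - 5 = 18p - 9  ⇒  -17p = -4  ⇒  p = 4/17.
For Alice to be willing to mix, Alice must be indifferent between Down and Up, which pins down Bob's mix.
  Alice's expected payoff from Down: q·(-3) + (1−q)·2 = -5q + 2
  Alice's expected payoff from Up: q·(-5) + (1−q)·7 = -12q + 7
  -5q + 2 = -12q + 7  ⇒  7q = 5  ⇒  q = 5/7.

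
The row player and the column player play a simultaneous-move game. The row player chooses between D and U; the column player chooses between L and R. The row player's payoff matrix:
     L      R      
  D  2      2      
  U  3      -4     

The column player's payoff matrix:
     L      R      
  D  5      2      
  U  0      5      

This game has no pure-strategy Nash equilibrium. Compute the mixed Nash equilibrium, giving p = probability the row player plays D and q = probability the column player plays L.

In a mixed equilibrium the column player is indifferent between L and R; this condition fixes p.
  the column player's expected payoff from L: p·5 + (1−p)·0 = 5p
  the column player's expected payoff from R: p·2 + (1−p)·5 = -3p + 5
  5p = -3p + 5  ⇒  8p = 5  ⇒  p = 5/8.
Set the row player's expected payoff from D equal to that from U:
  the row player's payoff from D: q·2 + (1−q)·2 = 2
  the row player's payoff from U: q·3 + (1−q)·(-4) = 7q - 4
  2 = 7q - 4  ⇒  -7q = -6  ⇒  q = 6/7.

p = 5/8, q = 6/7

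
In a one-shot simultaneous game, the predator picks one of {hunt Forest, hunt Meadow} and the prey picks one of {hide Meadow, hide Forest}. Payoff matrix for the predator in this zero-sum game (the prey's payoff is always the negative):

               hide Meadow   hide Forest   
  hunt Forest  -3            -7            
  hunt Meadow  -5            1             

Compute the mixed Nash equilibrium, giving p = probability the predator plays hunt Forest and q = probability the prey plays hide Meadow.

p = 3/5, q = 4/5

The predator's mix must leave the prey indifferent between hide Meadow and hide Forest.
  the prey's payoff to hide Meadow: p·3 + (1−p)·5 = -2p + 5
  the prey's payoff to hide Forest: p·7 + (1−p)·(-1) = 8p - 1
  -2p + 5 = 8p - 1  ⇒  -10p = -6  ⇒  p = 3/5.
Set the predator's expected payoff from hunt Forest equal to that from hunt Meadow:
  the predator's payoff from hunt Forest: q·(-3) + (1−q)·(-7) = 4q - 7
  the predator's payoff from hunt Meadow: q·(-5) + (1−q)·1 = -6q + 1
  4q - 7 = -6q + 1  ⇒  10q = 8  ⇒  q = 4/5.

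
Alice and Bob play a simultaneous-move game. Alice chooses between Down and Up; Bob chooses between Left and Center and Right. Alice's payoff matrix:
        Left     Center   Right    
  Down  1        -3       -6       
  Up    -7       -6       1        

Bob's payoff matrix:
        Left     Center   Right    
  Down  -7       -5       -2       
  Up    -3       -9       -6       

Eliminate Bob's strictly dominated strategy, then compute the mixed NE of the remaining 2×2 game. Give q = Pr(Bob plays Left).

q = 7/15

Bob's strategy Center is strictly dominated by Right: -2 > -5 and -6 > -9. Eliminate Center.
Bob's mix must leave Alice indifferent between Down and Up.
  Alice's expected payoff from Down: q·1 + (1−q)·(-6) = 7q - 6
  Alice's expected payoff from Up: q·(-7) + (1−q)·1 = -8q + 1
  7q - 6 = -8q + 1  ⇒  15q = 7  ⇒  q = 7/15.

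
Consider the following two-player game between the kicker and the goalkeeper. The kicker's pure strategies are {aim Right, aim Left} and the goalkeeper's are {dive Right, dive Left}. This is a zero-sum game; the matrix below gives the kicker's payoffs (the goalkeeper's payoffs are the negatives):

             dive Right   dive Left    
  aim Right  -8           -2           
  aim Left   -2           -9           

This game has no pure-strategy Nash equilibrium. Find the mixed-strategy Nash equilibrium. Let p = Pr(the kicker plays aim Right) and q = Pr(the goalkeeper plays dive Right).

The kicker's mix must leave the goalkeeper indifferent between dive Right and dive Left.
  the goalkeeper's payoff to dive Right: p·8 + (1−p)·2 = 6p + 2
  the goalkeeper's payoff to dive Left: p·2 + (1−p)·9 = -7p + 9
  6p + 2 = -7p + 9  ⇒  13p = 7  ⇒  p = 7/13.
In a mixed equilibrium the kicker is indifferent between aim Right and aim Left; this condition fixes q.
  the kicker's expected payoff from aim Right: q·(-8) + (1−q)·(-2) = -6q - 2
  the kicker's expected payoff from aim Left: q·(-2) + (1−q)·(-9) = 7q - 9
  -6q - 2 = 7q - 9  ⇒  -13q = -7  ⇒  q = 7/13.

p = 7/13, q = 7/13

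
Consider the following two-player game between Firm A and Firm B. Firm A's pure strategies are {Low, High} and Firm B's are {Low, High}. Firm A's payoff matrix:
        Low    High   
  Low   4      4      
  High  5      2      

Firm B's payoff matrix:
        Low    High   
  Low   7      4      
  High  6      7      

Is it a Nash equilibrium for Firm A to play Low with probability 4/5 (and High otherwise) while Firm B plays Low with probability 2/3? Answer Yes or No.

No

Given Firm A's mix p = 4/5, Firm B's payoff from Low is 34/5 but from High is 23/5. Firm B strictly prefers Low, so Firm B would not mix.
So the proposed profile is not a Nash equilibrium.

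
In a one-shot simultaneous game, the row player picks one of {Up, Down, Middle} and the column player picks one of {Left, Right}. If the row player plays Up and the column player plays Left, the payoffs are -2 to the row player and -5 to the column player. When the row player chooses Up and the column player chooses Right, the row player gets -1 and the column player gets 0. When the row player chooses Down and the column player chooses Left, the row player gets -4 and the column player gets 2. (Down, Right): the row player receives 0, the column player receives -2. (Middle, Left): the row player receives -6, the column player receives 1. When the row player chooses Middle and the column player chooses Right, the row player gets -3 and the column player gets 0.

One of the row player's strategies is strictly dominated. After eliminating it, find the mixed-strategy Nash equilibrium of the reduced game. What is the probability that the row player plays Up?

The row player's strategy Middle is strictly dominated by Down: -4 > -6 and 0 > -3. Eliminate Middle.
For the column player to be willing to mix, the column player must be indifferent between Left and Right, which pins down the row player's mix.
  the column player's payoff from Left: p·(-5) + (1−p)·2 = -7p + 2
  the column player's payoff from Right: p·0 + (1−p)·(-2) = 2p - 2
  -7p + 2 = 2p - 2  ⇒  -9p = -4  ⇒  p = 4/9.

p = 4/9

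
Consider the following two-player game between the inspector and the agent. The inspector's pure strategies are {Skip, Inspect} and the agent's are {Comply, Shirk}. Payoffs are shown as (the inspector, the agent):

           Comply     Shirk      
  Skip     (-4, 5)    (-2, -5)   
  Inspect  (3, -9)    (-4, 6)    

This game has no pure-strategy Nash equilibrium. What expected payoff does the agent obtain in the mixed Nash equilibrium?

-3/5

Set the agent's expected payoff from Comply equal to that from Shirk:
  the agent's payoff from Comply: p·5 + (1−p)·(-9) = 14p - 9
  the agent's payoff from Shirk: p·(-5) + (1−p)·6 = -11p + 6
  14p - 9 = -11p + 6  ⇒  25p = 15  ⇒  p = 3/5.
At equilibrium the agent is indifferent across columns, so the agent's payoff equals the payoff from Comply: (3/5)·5 + (2/5)·(-9) = -3/5.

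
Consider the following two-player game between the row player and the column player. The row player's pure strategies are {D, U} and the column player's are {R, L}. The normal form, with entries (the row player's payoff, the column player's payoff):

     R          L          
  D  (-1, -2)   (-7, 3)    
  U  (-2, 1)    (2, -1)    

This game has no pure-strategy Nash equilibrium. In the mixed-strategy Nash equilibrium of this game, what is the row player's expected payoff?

-8/5

Set the row player's expected payoff from D equal to that from U:
  the row player's expected payoff from D: q·(-1) + (1−q)·(-7) = 6q - 7
  the row player's expected payoff from U: q·(-2) + (1−q)·2 = -4q + 2
  6q - 7 = -4q + 2  ⇒  10q = 9  ⇒  q = 9/10.
At equilibrium the row player is indifferent across rows, so the row player's payoff equals the payoff from D: (9/10)·(-1) + (1/10)·(-7) = -8/5.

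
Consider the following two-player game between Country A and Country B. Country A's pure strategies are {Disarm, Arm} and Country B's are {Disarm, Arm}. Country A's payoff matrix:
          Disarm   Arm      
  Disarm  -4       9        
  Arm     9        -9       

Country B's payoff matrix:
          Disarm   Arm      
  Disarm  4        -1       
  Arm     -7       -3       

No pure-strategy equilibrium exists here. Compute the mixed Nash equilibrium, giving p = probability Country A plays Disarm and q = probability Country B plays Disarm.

p = 4/9, q = 18/31

Country A's mix must leave Country B indifferent between Disarm and Arm.
  Country B's payoff from Disarm: p·4 + (1−p)·(-7) = 11p - 7
  Country B's payoff from Arm: p·(-1) + (1−p)·(-3) = 2p - 3
  11p - 7 = 2p - 3  ⇒  9p = 4  ⇒  p = 4/9.
In a mixed equilibrium Country A is indifferent between Disarm and Arm; this condition fixes q.
  Country A's expected payoff from Disarm: q·(-4) + (1−q)·9 = -13q + 9
  Country A's expected payoff from Arm: q·9 + (1−q)·(-9) = 18q - 9
  -13q + 9 = 18q - 9  ⇒  -31q = -18  ⇒  q = 18/31.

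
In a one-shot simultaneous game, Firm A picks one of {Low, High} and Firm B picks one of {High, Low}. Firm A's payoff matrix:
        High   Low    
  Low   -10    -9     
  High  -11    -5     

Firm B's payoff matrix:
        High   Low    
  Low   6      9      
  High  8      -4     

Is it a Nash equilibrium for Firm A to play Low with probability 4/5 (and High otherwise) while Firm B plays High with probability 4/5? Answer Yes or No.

Check Firm B's indifference given Firm A's mix p = 4/5:
  payoff from High = 32/5; payoff from Low = 32/5 — equal.
Check Firm A's indifference given Firm B's mix q = 4/5:
  payoff from Low = -49/5; payoff from High = -49/5 — equal.
Both players are indifferent, so neither can profitably deviate.

Yes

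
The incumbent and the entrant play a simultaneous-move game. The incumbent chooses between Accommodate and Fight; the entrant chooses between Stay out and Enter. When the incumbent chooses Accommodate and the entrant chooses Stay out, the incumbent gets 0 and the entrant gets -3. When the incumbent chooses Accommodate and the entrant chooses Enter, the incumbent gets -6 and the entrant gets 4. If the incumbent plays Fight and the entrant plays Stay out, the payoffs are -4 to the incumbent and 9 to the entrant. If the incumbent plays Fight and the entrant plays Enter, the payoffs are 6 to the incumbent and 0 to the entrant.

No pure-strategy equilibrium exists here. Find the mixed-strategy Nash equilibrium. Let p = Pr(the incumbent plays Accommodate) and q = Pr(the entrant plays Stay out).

p = 9/16, q = 3/4

The entrant's indifference between Stay out and Enter determines the incumbent's mixing probability p:
  the entrant's expected payoff from Stay out: p·(-3) + (1−p)·9 = -12p + 9
  the entrant's expected payoff from Enter: p·4 + (1−p)·0 = 4p
  -12p + 9 = 4p  ⇒  -16p = -9  ⇒  p = 9/16.
The entrant's mix must leave the incumbent indifferent between Accommodate and Fight.
  the incumbent's payoff from Accommodate: q·0 + (1−q)·(-6) = 6q - 6
  the incumbent's payoff from Fight: q·(-4) + (1−q)·6 = -10q + 6
  6q - 6 = -10q + 6  ⇒  16q = 12  ⇒  q = 3/4.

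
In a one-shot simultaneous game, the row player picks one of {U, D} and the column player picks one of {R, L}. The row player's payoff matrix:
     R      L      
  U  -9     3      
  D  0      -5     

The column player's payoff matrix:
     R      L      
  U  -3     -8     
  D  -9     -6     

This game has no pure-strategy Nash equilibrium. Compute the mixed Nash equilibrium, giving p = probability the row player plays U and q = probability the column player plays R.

In a mixed equilibrium the column player is indifferent between R and L; this condition fixes p.
  the column player's payoff to R: p·(-3) + (1−p)·(-9) = 6p - 9
  the column player's payoff to L: p·(-8) + (1−p)·(-6) = -2p - 6
  6p - 9 = -2p - 6  ⇒  8p = 3  ⇒  p = 3/8.
The row player's indifference between U and D determines the column player's mixing probability q:
  the row player's payoff from U: q·(-9) + (1−q)·3 = -12q + 3
  the row player's payoff from D: q·0 + (1−q)·(-5) = 5q - 5
  -12q + 3 = 5q - 5  ⇒  -17q = -8  ⇒  q = 8/17.

p = 3/8, q = 8/17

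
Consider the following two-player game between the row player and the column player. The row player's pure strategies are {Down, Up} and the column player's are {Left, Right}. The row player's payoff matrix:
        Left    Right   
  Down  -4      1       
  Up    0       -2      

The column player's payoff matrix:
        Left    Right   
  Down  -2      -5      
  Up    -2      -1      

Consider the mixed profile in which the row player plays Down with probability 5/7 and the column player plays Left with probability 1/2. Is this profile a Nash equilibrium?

Given the row player's mix p = 5/7, the column player's payoff from Left is -2 but from Right is -27/7. The column player strictly prefers Left, so the column player would not mix.
So the proposed profile is not a Nash equilibrium.

No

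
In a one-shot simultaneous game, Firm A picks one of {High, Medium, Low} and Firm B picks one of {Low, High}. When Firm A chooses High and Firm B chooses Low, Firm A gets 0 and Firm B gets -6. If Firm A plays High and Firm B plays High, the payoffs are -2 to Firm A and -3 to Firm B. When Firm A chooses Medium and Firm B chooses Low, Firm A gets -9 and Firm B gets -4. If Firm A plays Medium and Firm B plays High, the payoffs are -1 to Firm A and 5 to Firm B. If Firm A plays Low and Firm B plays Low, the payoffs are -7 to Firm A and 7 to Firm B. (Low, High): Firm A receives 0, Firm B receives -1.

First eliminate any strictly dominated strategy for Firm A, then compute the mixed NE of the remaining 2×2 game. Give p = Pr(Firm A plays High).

Firm A's strategy Medium is strictly dominated by Low: -7 > -9 and 0 > -1. Eliminate Medium.
Firm A's mix must leave Firm B indifferent between Low and High.
  Firm B's payoff to Low: p·(-6) + (1−p)·7 = -13p + 7
  Firm B's payoff to High: p·(-3) + (1−p)·(-1) = -2p - 1
  -13p + 7 = -2p - 1  ⇒  -11p = -8  ⇒  p = 8/11.

p = 8/11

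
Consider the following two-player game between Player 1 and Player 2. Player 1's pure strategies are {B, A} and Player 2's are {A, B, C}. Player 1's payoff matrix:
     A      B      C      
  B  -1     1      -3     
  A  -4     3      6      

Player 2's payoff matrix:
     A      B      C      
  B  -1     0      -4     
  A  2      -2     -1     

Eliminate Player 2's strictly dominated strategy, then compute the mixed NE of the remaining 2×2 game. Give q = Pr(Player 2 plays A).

Player 2's strategy C is strictly dominated by A: -1 > -4 and 2 > -1. Eliminate C.
Player 1's indifference between B and A determines Player 2's mixing probability q:
  Player 1's expected payoff from B: q·(-1) + (1−q)·1 = -2q + 1
  Player 1's expected payoff from A: q·(-4) + (1−q)·3 = -7q + 3
  -2q + 1 = -7q + 3  ⇒  5q = 2  ⇒  q = 2/5.

q = 2/5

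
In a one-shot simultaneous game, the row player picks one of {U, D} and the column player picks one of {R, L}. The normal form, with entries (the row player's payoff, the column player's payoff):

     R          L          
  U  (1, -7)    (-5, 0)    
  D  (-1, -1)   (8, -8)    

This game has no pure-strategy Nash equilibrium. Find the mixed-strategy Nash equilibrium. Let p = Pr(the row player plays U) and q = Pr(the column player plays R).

The row player's mix must leave the column player indifferent between R and L.
  the column player's payoff from R: p·(-7) + (1−p)·(-1) = -6p - 1
  the column player's payoff from L: p·0 + (1−p)·(-8) = 8p - 8
  -6p - 1 = 8p - 8  ⇒  -14p = -7  ⇒  p = 1/2.
Set the row player's expected payoff from U equal to that from D:
  the row player's expected payoff from U: q·1 + (1−q)·(-5) = 6q - 5
  the row player's expected payoff from D: q·(-1) + (1−q)·8 = -9q + 8
  6q - 5 = -9q + 8  ⇒  15q = 13  ⇒  q = 13/15.

p = 1/2, q = 13/15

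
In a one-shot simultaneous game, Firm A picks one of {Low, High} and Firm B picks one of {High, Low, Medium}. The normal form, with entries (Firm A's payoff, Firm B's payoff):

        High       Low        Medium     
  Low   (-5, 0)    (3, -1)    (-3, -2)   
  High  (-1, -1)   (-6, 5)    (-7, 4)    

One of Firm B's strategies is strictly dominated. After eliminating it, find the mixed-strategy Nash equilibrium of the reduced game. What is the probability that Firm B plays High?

Firm B's strategy Medium is strictly dominated by Low: -1 > -2 and 5 > 4. Eliminate Medium.
For Firm A to be willing to mix, Firm A must be indifferent between Low and High, which pins down Firm B's mix.
  Firm A's expected payoff from Low: q·(-5) + (1−q)·3 = -8q + 3
  Firm A's expected payoff from High: q·(-1) + (1−q)·(-6) = 5q - 6
  -8q + 3 = 5q - 6  ⇒  -13q = -9  ⇒  q = 9/13.

q = 9/13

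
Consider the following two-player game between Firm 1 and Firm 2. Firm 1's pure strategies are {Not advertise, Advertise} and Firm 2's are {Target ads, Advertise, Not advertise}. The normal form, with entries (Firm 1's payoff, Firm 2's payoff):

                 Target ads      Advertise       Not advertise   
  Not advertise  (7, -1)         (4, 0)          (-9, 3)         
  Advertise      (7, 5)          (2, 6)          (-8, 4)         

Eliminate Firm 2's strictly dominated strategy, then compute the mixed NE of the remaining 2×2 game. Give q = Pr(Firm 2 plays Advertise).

q = 1/3

Firm 2's strategy Target ads is strictly dominated by Advertise: 0 > -1 and 6 > 5. Eliminate Target ads.
Firm 2's mix must leave Firm 1 indifferent between Not advertise and Advertise.
  Firm 1's expected payoff from Not advertise: q·4 + (1−q)·(-9) = 13q - 9
  Firm 1's expected payoff from Advertise: q·2 + (1−q)·(-8) = 10q - 8
  13q - 9 = 10q - 8  ⇒  3q = 1  ⇒  q = 1/3.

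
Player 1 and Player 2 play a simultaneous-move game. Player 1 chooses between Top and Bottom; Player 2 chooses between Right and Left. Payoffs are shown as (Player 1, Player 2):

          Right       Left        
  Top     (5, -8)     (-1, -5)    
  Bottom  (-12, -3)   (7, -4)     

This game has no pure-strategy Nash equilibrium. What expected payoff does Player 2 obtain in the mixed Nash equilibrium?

Player 1's mix must leave Player 2 indifferent between Right and Left.
  Player 2's payoff to Right: p·(-8) + (1−p)·(-3) = -5p - 3
  Player 2's payoff to Left: p·(-5) + (1−p)·(-4) = -p - 4
  -5p - 3 = -p - 4  ⇒  -4p = -1  ⇒  p = 1/4.
At equilibrium Player 2 is indifferent across columns, so Player 2's payoff equals the payoff from Right: (1/4)·(-8) + (3/4)·(-3) = -17/4.

-17/4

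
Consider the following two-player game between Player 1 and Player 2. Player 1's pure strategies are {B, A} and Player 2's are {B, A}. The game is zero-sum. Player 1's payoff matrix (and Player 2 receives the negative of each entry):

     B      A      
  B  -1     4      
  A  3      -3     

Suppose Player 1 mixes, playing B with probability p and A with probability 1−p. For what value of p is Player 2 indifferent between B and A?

In a mixed equilibrium Player 2 is indifferent between B and A; this condition fixes p.
  Player 2's expected payoff from B: p·1 + (1−p)·(-3) = 4p - 3
  Player 2's expected payoff from A: p·(-4) + (1−p)·3 = -7p + 3
  4p - 3 = -7p + 3  ⇒  11p = 6  ⇒  p = 6/11.

p = 6/11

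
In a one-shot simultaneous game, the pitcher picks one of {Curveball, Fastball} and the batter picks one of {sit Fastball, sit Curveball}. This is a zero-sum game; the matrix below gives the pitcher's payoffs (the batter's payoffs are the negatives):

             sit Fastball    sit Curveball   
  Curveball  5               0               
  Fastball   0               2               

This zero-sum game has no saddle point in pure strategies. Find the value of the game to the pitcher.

Set the pitcher's expected payoff from Curveball equal to that from Fastball:
  the pitcher's payoff from Curveball: q·5 + (1−q)·0 = 5q
  the pitcher's payoff from Fastball: q·0 + (1−q)·2 = -2q + 2
  5q = -2q + 2  ⇒  7q = 2  ⇒  q = 2/7.
The value is the pitcher's expected payoff against this mix (using Curveball): (2/7)·5 + (5/7)·0 = 10/7.

v = 10/7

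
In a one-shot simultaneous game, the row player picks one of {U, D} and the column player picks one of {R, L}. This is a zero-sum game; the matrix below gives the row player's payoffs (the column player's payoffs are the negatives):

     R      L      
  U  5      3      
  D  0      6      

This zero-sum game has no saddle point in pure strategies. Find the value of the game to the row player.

v = 15/4

The row player's indifference between U and D determines the column player's mixing probability q:
  the row player's expected payoff from U: q·5 + (1−q)·3 = 2q + 3
  the row player's expected payoff from D: q·0 + (1−q)·6 = -6q + 6
  2q + 3 = -6q + 6  ⇒  8q = 3  ⇒  q = 3/8.
The value is the row player's expected payoff against this mix (using U): (3/8)·5 + (5/8)·3 = 15/4.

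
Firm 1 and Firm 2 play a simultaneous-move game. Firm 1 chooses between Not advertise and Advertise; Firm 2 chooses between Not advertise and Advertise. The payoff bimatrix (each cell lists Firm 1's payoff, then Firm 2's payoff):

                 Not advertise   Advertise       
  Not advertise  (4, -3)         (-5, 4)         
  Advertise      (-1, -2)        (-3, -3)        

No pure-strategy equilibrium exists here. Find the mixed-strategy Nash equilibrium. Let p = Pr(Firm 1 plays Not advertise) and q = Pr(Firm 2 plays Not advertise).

p = 1/8, q = 2/7

Firm 1's mix must leave Firm 2 indifferent between Not advertise and Advertise.
  Firm 2's expected payoff from Not advertise: p·(-3) + (1−p)·(-2) = -p - 2
  Firm 2's expected payoff from Advertise: p·4 + (1−p)·(-3) = 7p - 3
  -p - 2 = 7p - 3  ⇒  -8p = -1  ⇒  p = 1/8.
Firm 1's indifference between Not advertise and Advertise determines Firm 2's mixing probability q:
  Firm 1's payoff from Not advertise: q·4 + (1−q)·(-5) = 9q - 5
  Firm 1's payoff from Advertise: q·(-1) + (1−q)·(-3) = 2q - 3
  9q - 5 = 2q - 3  ⇒  7q = 2  ⇒  q = 2/7.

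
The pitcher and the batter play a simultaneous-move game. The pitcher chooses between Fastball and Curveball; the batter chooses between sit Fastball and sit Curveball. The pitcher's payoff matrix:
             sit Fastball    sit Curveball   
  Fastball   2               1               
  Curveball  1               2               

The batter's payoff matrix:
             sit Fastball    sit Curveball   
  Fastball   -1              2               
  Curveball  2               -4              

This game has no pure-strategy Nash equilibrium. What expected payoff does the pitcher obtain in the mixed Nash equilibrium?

The batter's mix must leave the pitcher indifferent between Fastball and Curveball.
  the pitcher's payoff to Fastball: q·2 + (1−q)·1 = q + 1
  the pitcher's payoff to Curveball: q·1 + (1−q)·2 = -q + 2
  q + 1 = -q + 2  ⇒  2q = 1  ⇒  q = 1/2.
At equilibrium the pitcher is indifferent across rows, so the pitcher's payoff equals the payoff from Fastball: (1/2)·2 + (1/2)·1 = 3/2.

3/2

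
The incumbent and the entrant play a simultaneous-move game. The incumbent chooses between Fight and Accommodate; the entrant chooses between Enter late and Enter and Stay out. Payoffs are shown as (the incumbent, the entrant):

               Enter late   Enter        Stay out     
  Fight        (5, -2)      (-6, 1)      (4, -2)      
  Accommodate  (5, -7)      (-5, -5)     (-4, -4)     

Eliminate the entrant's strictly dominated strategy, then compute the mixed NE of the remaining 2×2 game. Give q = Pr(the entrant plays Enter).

The entrant's strategy Enter late is strictly dominated by Enter: 1 > -2 and -5 > -7. Eliminate Enter late.
The incumbent's indifference between Fight and Accommodate determines the entrant's mixing probability q:
  the incumbent's expected payoff from Fight: q·(-6) + (1−q)·4 = -10q + 4
  the incumbent's expected payoff from Accommodate: q·(-5) + (1−q)·(-4) = -q - 4
  -10q + 4 = -q - 4  ⇒  -9q = -8  ⇒  q = 8/9.

q = 8/9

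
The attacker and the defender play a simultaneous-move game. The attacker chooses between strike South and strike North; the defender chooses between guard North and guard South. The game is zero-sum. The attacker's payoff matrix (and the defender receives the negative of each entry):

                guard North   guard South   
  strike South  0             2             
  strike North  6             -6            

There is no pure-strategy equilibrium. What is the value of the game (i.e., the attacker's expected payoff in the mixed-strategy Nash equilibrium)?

v = 6/7

Set the attacker's expected payoff from strike South equal to that from strike North:
  the attacker's payoff from strike South: q·0 + (1−q)·2 = -2q + 2
  the attacker's payoff from strike North: q·6 + (1−q)·(-6) = 12q - 6
  -2q + 2 = 12q - 6  ⇒  -14q = -8  ⇒  q = 4/7.
The value is the attacker's expected payoff against this mix (using strike South): (4/7)·0 + (3/7)·2 = 6/7.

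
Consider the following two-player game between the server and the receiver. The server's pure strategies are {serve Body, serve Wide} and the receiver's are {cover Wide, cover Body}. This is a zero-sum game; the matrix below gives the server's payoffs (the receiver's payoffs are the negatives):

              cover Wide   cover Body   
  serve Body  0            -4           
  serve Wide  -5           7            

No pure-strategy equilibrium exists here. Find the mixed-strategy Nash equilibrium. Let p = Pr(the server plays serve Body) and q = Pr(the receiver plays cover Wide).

Set the receiver's expected payoff from cover Wide equal to that from cover Body:
  the receiver's expected payoff from cover Wide: p·0 + (1−p)·5 = -5p + 5
  the receiver's expected payoff from cover Body: p·4 + (1−p)·(-7) = 11p - 7
  -5p + 5 = 11p - 7  ⇒  -16p = -12  ⇒  p = 3/4.
For the server to be willing to mix, the server must be indifferent between serve Body and serve Wide, which pins down the receiver's mix.
  the server's payoff to serve Body: q·0 + (1−q)·(-4) = 4q - 4
  the server's payoff to serve Wide: q·(-5) + (1−q)·7 = -12q + 7
  4q - 4 = -12q + 7  ⇒  16q = 11  ⇒  q = 11/16.

p = 3/4, q = 11/16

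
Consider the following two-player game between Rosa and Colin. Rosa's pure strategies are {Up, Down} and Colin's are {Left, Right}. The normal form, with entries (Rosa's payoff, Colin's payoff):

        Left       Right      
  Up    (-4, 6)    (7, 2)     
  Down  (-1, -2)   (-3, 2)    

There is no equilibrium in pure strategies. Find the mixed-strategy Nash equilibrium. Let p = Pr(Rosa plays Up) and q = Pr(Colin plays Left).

p = 1/2, q = 10/13

For Colin to be willing to mix, Colin must be indifferent between Left and Right, which pins down Rosa's mix.
  Colin's payoff from Left: p·6 + (1−p)·(-2) = 8p - 2
  Colin's payoff from Right: p·2 + (1−p)·2 = 2
  8p - 2 = 2  ⇒  8p = 4  ⇒  p = 1/2.
Colin's mix must leave Rosa indifferent between Up and Down.
  Rosa's payoff from Up: q·(-4) + (1−q)·7 = -11q + 7
  Rosa's payoff from Down: q·(-1) + (1−q)·(-3) = 2q - 3
  -11q + 7 = 2q - 3  ⇒  -13q = -10  ⇒  q = 10/13.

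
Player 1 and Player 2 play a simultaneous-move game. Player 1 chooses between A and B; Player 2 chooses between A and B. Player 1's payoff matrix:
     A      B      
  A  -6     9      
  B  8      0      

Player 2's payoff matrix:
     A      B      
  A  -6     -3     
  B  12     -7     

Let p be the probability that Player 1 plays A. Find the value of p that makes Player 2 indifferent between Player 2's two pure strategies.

p = 19/22

Set Player 2's expected payoff from A equal to that from B:
  Player 2's payoff from A: p·(-6) + (1−p)·12 = -18p + 12
  Player 2's payoff from B: p·(-3) + (1−p)·(-7) = 4p - 7
  -18p + 12 = 4p - 7  ⇒  -22p = -19  ⇒  p = 19/22.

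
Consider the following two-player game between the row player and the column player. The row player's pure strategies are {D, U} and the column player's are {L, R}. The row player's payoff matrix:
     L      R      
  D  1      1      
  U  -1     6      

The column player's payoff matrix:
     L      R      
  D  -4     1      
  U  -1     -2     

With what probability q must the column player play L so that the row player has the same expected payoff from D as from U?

Set the row player's expected payoff from D equal to that from U:
  the row player's payoff to D: q·1 + (1−q)·1 = 1
  the row player's payoff to U: q·(-1) + (1−q)·6 = -7q + 6
  1 = -7q + 6  ⇒  7q = 5  ⇒  q = 5/7.

q = 5/7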